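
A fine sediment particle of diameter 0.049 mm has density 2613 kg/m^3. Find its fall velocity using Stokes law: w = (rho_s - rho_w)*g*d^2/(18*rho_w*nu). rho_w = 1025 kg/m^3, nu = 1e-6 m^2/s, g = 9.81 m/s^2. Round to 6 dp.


w = (rho_s - rho_w) * g * d^2 / (18 * rho_w * nu)
d = 0.049 mm = 0.000049 m
rho_s - rho_w = 2613 - 1025 = 1588
Numerator = 1588 * 9.81 * (0.000049)^2 = 0.000037403450
Denominator = 18 * 1025 * 1e-6 = 0.018450
w = 0.002027 m/s

0.002027


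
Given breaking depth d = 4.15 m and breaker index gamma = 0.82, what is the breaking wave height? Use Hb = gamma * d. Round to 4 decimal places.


Hb = gamma * d
Hb = 0.82 * 4.15
Hb = 3.4030 m

3.4030


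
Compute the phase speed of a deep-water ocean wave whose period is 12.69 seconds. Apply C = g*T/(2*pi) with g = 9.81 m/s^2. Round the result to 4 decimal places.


We use the deep-water celerity formula:
C = g * T / (2 * pi)
C = 9.81 * 12.69 / (2 * 3.14159...)
C = 124.488900 / 6.283185
C = 19.8130 m/s

19.8130


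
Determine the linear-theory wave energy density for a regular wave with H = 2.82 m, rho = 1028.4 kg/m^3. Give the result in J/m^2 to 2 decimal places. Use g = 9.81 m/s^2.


E = (1/8) * rho * g * H^2
E = (1/8) * 1028.4 * 9.81 * 2.82^2
E = 0.125 * 1028.4 * 9.81 * 7.9524
E = 10028.58 J/m^2

10028.58


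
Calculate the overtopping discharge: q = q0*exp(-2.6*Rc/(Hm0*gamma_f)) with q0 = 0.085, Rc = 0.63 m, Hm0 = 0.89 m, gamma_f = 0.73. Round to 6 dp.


q = q0 * exp(-2.6 * Rc / (Hm0 * gamma_f))
Exponent = -2.6 * 0.63 / (0.89 * 0.73)
= -2.6 * 0.63 / 0.6497
= -2.521164
exp(-2.521164) = 0.080366
q = 0.085 * 0.080366
q = 0.006831 m^3/s/m

0.006831


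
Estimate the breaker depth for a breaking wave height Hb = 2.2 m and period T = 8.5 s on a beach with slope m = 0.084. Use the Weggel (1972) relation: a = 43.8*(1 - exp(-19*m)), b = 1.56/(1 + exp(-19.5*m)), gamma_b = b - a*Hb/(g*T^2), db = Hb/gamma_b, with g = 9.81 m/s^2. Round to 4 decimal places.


a = 43.8 * (1 - exp(-19 * m))
exp(-19 * 0.084) = exp(-1.5960) = 0.202706
a = 43.8 * (1 - 0.202706) = 34.921489
b = 1.56 / (1 + exp(-19.5 * m))
exp(-19.5 * 0.084) = exp(-1.6380) = 0.194368
b = 1.56 / (1 + 0.194368) = 1.306130
Hb / (g * T^2) = 2.2 / (9.81 * 8.5^2) = 2.2 / 708.7725 = 0.00310396
gamma_b = b - a * Hb/(g*T^2) = 1.306130 - 34.921489 * 0.00310396 = 1.197735
db = Hb / gamma_b = 2.2 / 1.197735
db = 1.8368 m

1.8368


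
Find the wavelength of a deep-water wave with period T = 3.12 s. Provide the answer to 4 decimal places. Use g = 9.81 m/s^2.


L0 = g * T^2 / (2 * pi)
L0 = 9.81 * 3.12^2 / (2 * pi)
L0 = 9.81 * 9.7344 / 6.28319
L0 = 95.4945 / 6.28319
L0 = 15.1984 m

15.1984


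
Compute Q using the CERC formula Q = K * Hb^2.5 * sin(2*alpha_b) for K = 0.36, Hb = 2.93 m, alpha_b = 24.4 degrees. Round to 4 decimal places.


Q = K * Hb^2.5 * sin(2 * alpha_b)
Hb^2.5 = 2.93^2.5 = 14.694982
sin(2 * 24.4) = sin(48.8) = 0.752415
Q = 0.36 * 14.694982 * 0.752415
Q = 3.9804 m^3/s

3.9804


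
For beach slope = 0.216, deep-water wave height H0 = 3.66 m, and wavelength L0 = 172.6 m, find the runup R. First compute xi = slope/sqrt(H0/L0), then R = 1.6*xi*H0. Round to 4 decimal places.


xi = slope / sqrt(H0/L0)
H0/L0 = 3.66/172.6 = 0.021205
sqrt(0.021205) = 0.145620
xi = 0.216 / 0.145620 = 1.483316
R = 1.6 * xi * H0 = 1.6 * 1.483316 * 3.66
R = 8.6863 m

8.6863


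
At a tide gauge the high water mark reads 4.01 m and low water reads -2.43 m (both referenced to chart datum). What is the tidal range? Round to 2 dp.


Tidal range = High water - Low water
Tidal range = 4.01 - (-2.43)
Tidal range = 6.44 m

6.44


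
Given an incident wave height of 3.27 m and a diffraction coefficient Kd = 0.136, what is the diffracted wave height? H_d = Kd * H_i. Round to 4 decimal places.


H_d = Kd * H_i
H_d = 0.136 * 3.27
H_d = 0.4447 m

0.4447


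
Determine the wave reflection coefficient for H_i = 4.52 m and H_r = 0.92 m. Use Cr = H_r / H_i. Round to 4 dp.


Cr = H_r / H_i
Cr = 0.92 / 4.52
Cr = 0.2035

0.2035


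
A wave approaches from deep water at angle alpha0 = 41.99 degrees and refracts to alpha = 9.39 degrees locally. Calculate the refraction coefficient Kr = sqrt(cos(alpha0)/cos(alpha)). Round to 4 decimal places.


Kr = sqrt(cos(alpha0) / cos(alpha))
cos(41.99) = 0.743262
cos(9.39) = 0.986601
Kr = sqrt(0.743262 / 0.986601)
Kr = sqrt(0.753356)
Kr = 0.8680

0.8680


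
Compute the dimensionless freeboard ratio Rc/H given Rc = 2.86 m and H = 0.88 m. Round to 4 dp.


Relative freeboard = Rc / H
= 2.86 / 0.88
= 3.2500

3.2500


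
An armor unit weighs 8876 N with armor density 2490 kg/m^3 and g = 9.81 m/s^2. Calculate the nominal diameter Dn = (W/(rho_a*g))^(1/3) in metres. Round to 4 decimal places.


V = W / (rho_a * g)
V = 8876 / (2490 * 9.81)
V = 8876 / 24426.90
V = 0.363370 m^3
Dn = V^(1/3) = 0.363370^(1/3)
Dn = 0.7136 m

0.7136


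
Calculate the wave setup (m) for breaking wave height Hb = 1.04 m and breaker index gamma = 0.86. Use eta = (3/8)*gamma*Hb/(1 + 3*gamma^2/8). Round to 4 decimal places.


eta = (3/8) * gamma * Hb / (1 + 3*gamma^2/8)
Numerator = (3/8) * 0.86 * 1.04 = 0.335400
Denominator = 1 + 3*0.86^2/8 = 1 + 0.277350 = 1.277350
eta = 0.335400 / 1.277350
eta = 0.2626 m

0.2626


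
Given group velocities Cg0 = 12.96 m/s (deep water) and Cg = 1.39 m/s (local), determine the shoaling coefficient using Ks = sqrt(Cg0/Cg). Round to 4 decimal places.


Ks = sqrt(Cg0 / Cg)
Ks = sqrt(12.96 / 1.39)
Ks = sqrt(9.3237)
Ks = 3.0535

3.0535


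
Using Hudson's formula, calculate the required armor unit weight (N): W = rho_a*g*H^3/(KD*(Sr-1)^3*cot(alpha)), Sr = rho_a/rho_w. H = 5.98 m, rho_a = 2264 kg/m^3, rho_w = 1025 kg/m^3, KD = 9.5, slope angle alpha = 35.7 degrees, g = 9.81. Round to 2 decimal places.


Sr = rho_a / rho_w = 2264 / 1025 = 2.208780
(Sr - 1) = 1.208780
(Sr - 1)^3 = 1.766210
cot(35.7) = 1 / tan(35.7) = 1 / 0.718573 = 1.391647
Numerator = 2264 * 9.81 * 5.98^3 = 4749511.9188
Denominator = 9.5 * 1.766210 * 1.391647 = 23.350442
W = 4749511.9188 / 23.350442
W = 203401.38 N

203401.38


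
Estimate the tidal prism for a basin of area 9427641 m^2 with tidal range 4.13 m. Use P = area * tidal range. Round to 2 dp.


Tidal prism = Area * Tidal range
P = 9427641 * 4.13
P = 38936157.33 m^3

38936157.33


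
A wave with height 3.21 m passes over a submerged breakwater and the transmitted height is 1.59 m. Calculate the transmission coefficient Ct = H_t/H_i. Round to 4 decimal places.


Ct = H_t / H_i
Ct = 1.59 / 3.21
Ct = 0.4953

0.4953


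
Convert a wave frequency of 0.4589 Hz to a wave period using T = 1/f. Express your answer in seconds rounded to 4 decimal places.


T = 1 / f
T = 1 / 0.4589
T = 2.1791 s

2.1791


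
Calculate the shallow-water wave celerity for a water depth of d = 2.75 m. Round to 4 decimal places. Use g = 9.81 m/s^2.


Using the shallow-water approximation:
C = sqrt(g * d) = sqrt(9.81 * 2.75)
C = sqrt(26.9775)
C = 5.1940 m/s

5.1940


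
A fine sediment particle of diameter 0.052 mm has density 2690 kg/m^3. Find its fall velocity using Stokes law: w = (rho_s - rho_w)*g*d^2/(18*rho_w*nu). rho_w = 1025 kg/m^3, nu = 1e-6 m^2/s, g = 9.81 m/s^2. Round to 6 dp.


w = (rho_s - rho_w) * g * d^2 / (18 * rho_w * nu)
d = 0.052 mm = 0.000052 m
rho_s - rho_w = 2690 - 1025 = 1665
Numerator = 1665 * 9.81 * (0.000052)^2 = 0.000044166190
Denominator = 18 * 1025 * 1e-6 = 0.018450
w = 0.002394 m/s

0.002394


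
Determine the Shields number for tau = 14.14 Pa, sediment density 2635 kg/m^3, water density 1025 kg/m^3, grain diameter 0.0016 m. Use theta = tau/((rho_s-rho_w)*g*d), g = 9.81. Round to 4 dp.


theta = tau / ((rho_s - rho_w) * g * d)
rho_s - rho_w = 2635 - 1025 = 1610
Denominator = 1610 * 9.81 * 0.0016 = 25.270560
theta = 14.14 / 25.270560
theta = 0.5595

0.5595


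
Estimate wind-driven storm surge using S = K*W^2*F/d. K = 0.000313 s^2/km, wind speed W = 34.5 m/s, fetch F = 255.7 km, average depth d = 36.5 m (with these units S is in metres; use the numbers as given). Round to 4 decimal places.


S = K * W^2 * F / d
W^2 = 34.5^2 = 1190.25
S = 0.000313 * 1190.25 * 255.7 / 36.5
Numerator = 0.000313 * 1190.25 * 255.7 = 95.260588
S = 95.260588 / 36.5 = 2.6099 m

2.6099


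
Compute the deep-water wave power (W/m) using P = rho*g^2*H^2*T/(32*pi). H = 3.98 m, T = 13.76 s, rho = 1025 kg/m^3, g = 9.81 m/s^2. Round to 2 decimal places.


P = rho * g^2 * H^2 * T / (32 * pi)
P = 1025 * 9.81^2 * 3.98^2 * 13.76 / (32 * pi)
P = 1025 * 96.2361 * 15.8404 * 13.76 / 100.53096
P = 213868.39 W/m

213868.39


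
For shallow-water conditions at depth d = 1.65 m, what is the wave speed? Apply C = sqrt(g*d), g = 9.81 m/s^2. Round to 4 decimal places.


Using the shallow-water approximation:
C = sqrt(g * d) = sqrt(9.81 * 1.65)
C = sqrt(16.1865)
C = 4.0232 m/s

4.0232


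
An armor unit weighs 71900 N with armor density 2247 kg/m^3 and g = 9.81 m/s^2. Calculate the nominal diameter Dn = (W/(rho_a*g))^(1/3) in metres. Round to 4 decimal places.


V = W / (rho_a * g)
V = 71900 / (2247 * 9.81)
V = 71900 / 22043.07
V = 3.261796 m^3
Dn = V^(1/3) = 3.261796^(1/3)
Dn = 1.4830 m

1.4830


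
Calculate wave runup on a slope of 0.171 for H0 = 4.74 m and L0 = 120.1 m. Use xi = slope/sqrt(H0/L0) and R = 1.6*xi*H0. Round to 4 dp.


xi = slope / sqrt(H0/L0)
H0/L0 = 4.74/120.1 = 0.039467
sqrt(0.039467) = 0.198663
xi = 0.171 / 0.198663 = 0.860753
R = 1.6 * xi * H0 = 1.6 * 0.860753 * 4.74
R = 6.5279 m

6.5279


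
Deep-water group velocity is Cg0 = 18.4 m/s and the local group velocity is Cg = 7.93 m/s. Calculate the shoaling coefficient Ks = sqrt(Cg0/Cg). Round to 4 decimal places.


Ks = sqrt(Cg0 / Cg)
Ks = sqrt(18.4 / 7.93)
Ks = sqrt(2.3203)
Ks = 1.5233

1.5233


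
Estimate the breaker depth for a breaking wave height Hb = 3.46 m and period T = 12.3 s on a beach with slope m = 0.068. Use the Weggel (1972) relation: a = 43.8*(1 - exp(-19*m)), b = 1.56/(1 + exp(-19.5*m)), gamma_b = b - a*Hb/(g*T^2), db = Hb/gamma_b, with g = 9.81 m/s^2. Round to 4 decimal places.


a = 43.8 * (1 - exp(-19 * m))
exp(-19 * 0.068) = exp(-1.2920) = 0.274721
a = 43.8 * (1 - 0.274721) = 31.767229
b = 1.56 / (1 + exp(-19.5 * m))
exp(-19.5 * 0.068) = exp(-1.3260) = 0.265537
b = 1.56 / (1 + 0.265537) = 1.232678
Hb / (g * T^2) = 3.46 / (9.81 * 12.3^2) = 3.46 / 1484.1549 = 0.00233129
gamma_b = b - a * Hb/(g*T^2) = 1.232678 - 31.767229 * 0.00233129 = 1.158619
db = Hb / gamma_b = 3.46 / 1.158619
db = 2.9863 m

2.9863


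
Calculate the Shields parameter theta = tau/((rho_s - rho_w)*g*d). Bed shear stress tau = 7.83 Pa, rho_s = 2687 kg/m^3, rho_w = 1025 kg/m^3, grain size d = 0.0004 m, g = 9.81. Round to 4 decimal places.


theta = tau / ((rho_s - rho_w) * g * d)
rho_s - rho_w = 2687 - 1025 = 1662
Denominator = 1662 * 9.81 * 0.0004 = 6.521688
theta = 7.83 / 6.521688
theta = 1.2006

1.2006


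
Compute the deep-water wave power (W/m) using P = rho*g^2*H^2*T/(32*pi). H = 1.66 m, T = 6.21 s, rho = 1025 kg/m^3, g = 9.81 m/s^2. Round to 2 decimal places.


P = rho * g^2 * H^2 * T / (32 * pi)
P = 1025 * 9.81^2 * 1.66^2 * 6.21 / (32 * pi)
P = 1025 * 96.2361 * 2.7556 * 6.21 / 100.53096
P = 16790.74 W/m

16790.74


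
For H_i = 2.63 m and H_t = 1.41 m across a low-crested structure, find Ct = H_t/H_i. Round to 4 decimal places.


Ct = H_t / H_i
Ct = 1.41 / 2.63
Ct = 0.5361

0.5361


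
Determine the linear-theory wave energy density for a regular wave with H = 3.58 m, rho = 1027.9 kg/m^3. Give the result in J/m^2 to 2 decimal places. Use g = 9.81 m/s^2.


E = (1/8) * rho * g * H^2
E = (1/8) * 1027.9 * 9.81 * 3.58^2
E = 0.125 * 1027.9 * 9.81 * 12.8164
E = 16154.59 J/m^2

16154.59


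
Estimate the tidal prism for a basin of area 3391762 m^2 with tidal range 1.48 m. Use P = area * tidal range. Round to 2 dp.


Tidal prism = Area * Tidal range
P = 3391762 * 1.48
P = 5019807.76 m^3

5019807.76


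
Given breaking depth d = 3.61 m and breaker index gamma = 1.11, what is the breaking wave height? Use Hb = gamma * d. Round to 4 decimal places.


Hb = gamma * d
Hb = 1.11 * 3.61
Hb = 4.0071 m

4.0071


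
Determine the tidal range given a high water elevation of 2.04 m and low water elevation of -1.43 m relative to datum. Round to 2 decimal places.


Tidal range = High water - Low water
Tidal range = 2.04 - (-1.43)
Tidal range = 3.47 m

3.47


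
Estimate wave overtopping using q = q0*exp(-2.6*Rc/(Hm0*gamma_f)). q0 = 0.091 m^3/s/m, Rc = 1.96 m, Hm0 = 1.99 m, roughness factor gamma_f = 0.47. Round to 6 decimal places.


q = q0 * exp(-2.6 * Rc / (Hm0 * gamma_f))
Exponent = -2.6 * 1.96 / (1.99 * 0.47)
= -2.6 * 1.96 / 0.9353
= -5.448519
exp(-5.448519) = 0.004303
q = 0.091 * 0.004303
q = 0.000392 m^3/s/m

0.000392


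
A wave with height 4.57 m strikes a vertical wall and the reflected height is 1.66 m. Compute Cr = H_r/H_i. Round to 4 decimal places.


Cr = H_r / H_i
Cr = 1.66 / 4.57
Cr = 0.3632

0.3632


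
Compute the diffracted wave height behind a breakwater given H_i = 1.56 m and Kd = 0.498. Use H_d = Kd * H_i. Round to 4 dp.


H_d = Kd * H_i
H_d = 0.498 * 1.56
H_d = 0.7769 m

0.7769


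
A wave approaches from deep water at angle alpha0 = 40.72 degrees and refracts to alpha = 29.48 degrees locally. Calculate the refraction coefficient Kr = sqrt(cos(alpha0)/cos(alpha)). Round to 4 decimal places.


Kr = sqrt(cos(alpha0) / cos(alpha))
cos(40.72) = 0.757907
cos(29.48) = 0.870528
Kr = sqrt(0.757907 / 0.870528)
Kr = sqrt(0.870629)
Kr = 0.9331

0.9331


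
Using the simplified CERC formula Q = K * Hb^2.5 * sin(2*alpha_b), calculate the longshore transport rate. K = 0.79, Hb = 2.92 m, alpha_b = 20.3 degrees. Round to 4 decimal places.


Q = K * Hb^2.5 * sin(2 * alpha_b)
Hb^2.5 = 2.92^2.5 = 14.569919
sin(2 * 20.3) = sin(40.6) = 0.650774
Q = 0.79 * 14.569919 * 0.650774
Q = 7.4906 m^3/s

7.4906


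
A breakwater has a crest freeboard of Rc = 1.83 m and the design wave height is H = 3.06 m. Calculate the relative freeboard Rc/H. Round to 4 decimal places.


Relative freeboard = Rc / H
= 1.83 / 3.06
= 0.5980

0.5980


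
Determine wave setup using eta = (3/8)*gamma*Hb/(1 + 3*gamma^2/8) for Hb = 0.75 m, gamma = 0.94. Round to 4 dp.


eta = (3/8) * gamma * Hb / (1 + 3*gamma^2/8)
Numerator = (3/8) * 0.94 * 0.75 = 0.264375
Denominator = 1 + 3*0.94^2/8 = 1 + 0.331350 = 1.331350
eta = 0.264375 / 1.331350
eta = 0.1986 m

0.1986


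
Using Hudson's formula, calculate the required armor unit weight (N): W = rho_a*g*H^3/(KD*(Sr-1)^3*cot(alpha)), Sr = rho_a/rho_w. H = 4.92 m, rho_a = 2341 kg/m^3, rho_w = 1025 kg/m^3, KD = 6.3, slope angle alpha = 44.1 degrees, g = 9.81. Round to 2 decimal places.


Sr = rho_a / rho_w = 2341 / 1025 = 2.283902
(Sr - 1) = 1.283902
(Sr - 1)^3 = 2.116392
cot(44.1) = 1 / tan(44.1) = 1 / 0.969067 = 1.031920
Numerator = 2341 * 9.81 * 4.92^3 = 2735052.8920
Denominator = 6.3 * 2.116392 * 1.031920 = 13.758866
W = 2735052.8920 / 13.758866
W = 198784.77 N

198784.77


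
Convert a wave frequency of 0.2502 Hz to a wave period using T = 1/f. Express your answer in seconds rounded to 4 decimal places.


T = 1 / f
T = 1 / 0.2502
T = 3.9968 s

3.9968


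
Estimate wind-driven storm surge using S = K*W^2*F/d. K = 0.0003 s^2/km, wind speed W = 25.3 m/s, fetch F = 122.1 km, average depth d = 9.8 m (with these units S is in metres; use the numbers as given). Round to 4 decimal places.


S = K * W^2 * F / d
W^2 = 25.3^2 = 640.09
S = 0.0003 * 640.09 * 122.1 / 9.8
Numerator = 0.0003 * 640.09 * 122.1 = 23.446497
S = 23.446497 / 9.8 = 2.3925 m

2.3925


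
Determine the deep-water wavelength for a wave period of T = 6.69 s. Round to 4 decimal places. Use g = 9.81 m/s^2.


L0 = g * T^2 / (2 * pi)
L0 = 9.81 * 6.69^2 / (2 * pi)
L0 = 9.81 * 44.7561 / 6.28319
L0 = 439.0573 / 6.28319
L0 = 69.8781 m

69.8781


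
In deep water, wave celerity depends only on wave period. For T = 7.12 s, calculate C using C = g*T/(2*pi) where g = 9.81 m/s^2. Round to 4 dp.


We use the deep-water celerity formula:
C = g * T / (2 * pi)
C = 9.81 * 7.12 / (2 * 3.14159...)
C = 69.847200 / 6.283185
C = 11.1165 m/s

11.1165


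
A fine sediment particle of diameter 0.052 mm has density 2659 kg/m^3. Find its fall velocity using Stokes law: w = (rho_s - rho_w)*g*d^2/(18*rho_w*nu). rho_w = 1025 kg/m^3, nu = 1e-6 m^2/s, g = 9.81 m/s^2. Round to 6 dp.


w = (rho_s - rho_w) * g * d^2 / (18 * rho_w * nu)
d = 0.052 mm = 0.000052 m
rho_s - rho_w = 2659 - 1025 = 1634
Numerator = 1634 * 9.81 * (0.000052)^2 = 0.000043343876
Denominator = 18 * 1025 * 1e-6 = 0.018450
w = 0.002349 m/s

0.002349


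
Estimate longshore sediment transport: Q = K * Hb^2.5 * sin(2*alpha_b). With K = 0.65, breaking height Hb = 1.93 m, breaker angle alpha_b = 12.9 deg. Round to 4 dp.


Q = K * Hb^2.5 * sin(2 * alpha_b)
Hb^2.5 = 1.93^2.5 = 5.174796
sin(2 * 12.9) = sin(25.8) = 0.435231
Q = 0.65 * 5.174796 * 0.435231
Q = 1.4640 m^3/s

1.4640


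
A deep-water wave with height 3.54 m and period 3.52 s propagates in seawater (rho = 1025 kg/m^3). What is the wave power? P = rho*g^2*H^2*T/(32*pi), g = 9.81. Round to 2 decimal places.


P = rho * g^2 * H^2 * T / (32 * pi)
P = 1025 * 9.81^2 * 3.54^2 * 3.52 / (32 * pi)
P = 1025 * 96.2361 * 12.5316 * 3.52 / 100.53096
P = 43282.39 W/m

43282.39


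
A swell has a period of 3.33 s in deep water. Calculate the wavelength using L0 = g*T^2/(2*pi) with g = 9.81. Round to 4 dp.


L0 = g * T^2 / (2 * pi)
L0 = 9.81 * 3.33^2 / (2 * pi)
L0 = 9.81 * 11.0889 / 6.28319
L0 = 108.7821 / 6.28319
L0 = 17.3132 m

17.3132


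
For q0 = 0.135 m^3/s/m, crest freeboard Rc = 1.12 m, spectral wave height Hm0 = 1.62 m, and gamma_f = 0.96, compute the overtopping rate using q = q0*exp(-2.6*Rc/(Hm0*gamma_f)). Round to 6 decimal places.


q = q0 * exp(-2.6 * Rc / (Hm0 * gamma_f))
Exponent = -2.6 * 1.12 / (1.62 * 0.96)
= -2.6 * 1.12 / 1.5552
= -1.872428
exp(-1.872428) = 0.153750
q = 0.135 * 0.153750
q = 0.020756 m^3/s/m

0.020756


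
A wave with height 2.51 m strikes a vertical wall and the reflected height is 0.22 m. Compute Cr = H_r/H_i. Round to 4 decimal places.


Cr = H_r / H_i
Cr = 0.22 / 2.51
Cr = 0.0876

0.0876


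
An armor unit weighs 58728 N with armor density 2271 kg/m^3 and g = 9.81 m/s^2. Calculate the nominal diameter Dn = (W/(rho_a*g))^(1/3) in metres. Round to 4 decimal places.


V = W / (rho_a * g)
V = 58728 / (2271 * 9.81)
V = 58728 / 22278.51
V = 2.636083 m^3
Dn = V^(1/3) = 2.636083^(1/3)
Dn = 1.3814 m

1.3814


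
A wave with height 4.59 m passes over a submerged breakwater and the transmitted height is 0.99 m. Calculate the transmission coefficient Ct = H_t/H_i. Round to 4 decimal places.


Ct = H_t / H_i
Ct = 0.99 / 4.59
Ct = 0.2157

0.2157


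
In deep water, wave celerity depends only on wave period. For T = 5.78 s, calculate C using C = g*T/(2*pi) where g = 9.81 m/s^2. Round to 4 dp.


We use the deep-water celerity formula:
C = g * T / (2 * pi)
C = 9.81 * 5.78 / (2 * 3.14159...)
C = 56.701800 / 6.283185
C = 9.0244 m/s

9.0244


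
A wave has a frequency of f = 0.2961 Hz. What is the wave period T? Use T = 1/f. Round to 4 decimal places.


T = 1 / f
T = 1 / 0.2961
T = 3.3772 s

3.3772


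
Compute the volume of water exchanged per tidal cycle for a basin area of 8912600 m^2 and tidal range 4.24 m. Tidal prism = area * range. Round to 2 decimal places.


Tidal prism = Area * Tidal range
P = 8912600 * 4.24
P = 37789424.00 m^3

37789424.00


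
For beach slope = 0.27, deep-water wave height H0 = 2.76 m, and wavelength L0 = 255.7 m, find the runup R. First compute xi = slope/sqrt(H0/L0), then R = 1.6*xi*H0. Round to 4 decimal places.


xi = slope / sqrt(H0/L0)
H0/L0 = 2.76/255.7 = 0.010794
sqrt(0.010794) = 0.103894
xi = 0.27 / 0.103894 = 2.598810
R = 1.6 * xi * H0 = 1.6 * 2.598810 * 2.76
R = 11.4763 m

11.4763


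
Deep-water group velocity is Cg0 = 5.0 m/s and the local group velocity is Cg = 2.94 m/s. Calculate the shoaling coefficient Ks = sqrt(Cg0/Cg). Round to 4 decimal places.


Ks = sqrt(Cg0 / Cg)
Ks = sqrt(5.0 / 2.94)
Ks = sqrt(1.7007)
Ks = 1.3041

1.3041


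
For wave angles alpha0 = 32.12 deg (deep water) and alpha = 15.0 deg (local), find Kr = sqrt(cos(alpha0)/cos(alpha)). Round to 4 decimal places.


Kr = sqrt(cos(alpha0) / cos(alpha))
cos(32.12) = 0.846936
cos(15.0) = 0.965926
Kr = sqrt(0.846936 / 0.965926)
Kr = sqrt(0.876813)
Kr = 0.9364

0.9364


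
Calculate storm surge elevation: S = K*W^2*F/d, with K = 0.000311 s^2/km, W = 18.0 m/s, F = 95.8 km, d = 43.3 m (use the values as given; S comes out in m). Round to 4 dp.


S = K * W^2 * F / d
W^2 = 18.0^2 = 324.00
S = 0.000311 * 324.00 * 95.8 / 43.3
Numerator = 0.000311 * 324.00 * 95.8 = 9.653191
S = 9.653191 / 43.3 = 0.2229 m

0.2229


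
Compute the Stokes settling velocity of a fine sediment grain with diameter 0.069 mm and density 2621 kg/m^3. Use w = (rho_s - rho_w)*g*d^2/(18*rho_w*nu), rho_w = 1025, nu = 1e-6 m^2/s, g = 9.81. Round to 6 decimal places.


w = (rho_s - rho_w) * g * d^2 / (18 * rho_w * nu)
d = 0.069 mm = 0.000069 m
rho_s - rho_w = 2621 - 1025 = 1596
Numerator = 1596 * 9.81 * (0.000069)^2 = 0.000074541834
Denominator = 18 * 1025 * 1e-6 = 0.018450
w = 0.004040 m/s

0.004040


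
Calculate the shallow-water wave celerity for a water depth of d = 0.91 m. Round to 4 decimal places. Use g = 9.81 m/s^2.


Using the shallow-water approximation:
C = sqrt(g * d) = sqrt(9.81 * 0.91)
C = sqrt(8.9271)
C = 2.9878 m/s

2.9878


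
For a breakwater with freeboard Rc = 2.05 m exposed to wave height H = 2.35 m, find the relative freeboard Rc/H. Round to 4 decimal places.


Relative freeboard = Rc / H
= 2.05 / 2.35
= 0.8723

0.8723


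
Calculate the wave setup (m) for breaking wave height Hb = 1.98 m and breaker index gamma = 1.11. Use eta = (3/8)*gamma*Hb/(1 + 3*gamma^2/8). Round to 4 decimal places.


eta = (3/8) * gamma * Hb / (1 + 3*gamma^2/8)
Numerator = (3/8) * 1.11 * 1.98 = 0.824175
Denominator = 1 + 3*1.11^2/8 = 1 + 0.462038 = 1.462038
eta = 0.824175 / 1.462038
eta = 0.5637 m

0.5637


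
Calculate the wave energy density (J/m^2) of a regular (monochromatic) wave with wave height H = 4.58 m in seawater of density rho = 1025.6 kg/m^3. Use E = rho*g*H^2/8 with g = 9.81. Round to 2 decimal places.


E = (1/8) * rho * g * H^2
E = (1/8) * 1025.6 * 9.81 * 4.58^2
E = 0.125 * 1025.6 * 9.81 * 20.9764
E = 26380.80 J/m^2

26380.80


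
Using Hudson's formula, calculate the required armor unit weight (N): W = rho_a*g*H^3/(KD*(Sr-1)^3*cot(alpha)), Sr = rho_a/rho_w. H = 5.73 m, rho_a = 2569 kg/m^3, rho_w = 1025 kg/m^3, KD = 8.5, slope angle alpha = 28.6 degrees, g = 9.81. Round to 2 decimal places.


Sr = rho_a / rho_w = 2569 / 1025 = 2.506341
(Sr - 1) = 1.506341
(Sr - 1)^3 = 3.417986
cot(28.6) = 1 / tan(28.6) = 1 / 0.545218 = 1.834130
Numerator = 2569 * 9.81 * 5.73^3 = 4741294.9989
Denominator = 8.5 * 3.417986 * 1.834130 = 53.286755
W = 4741294.9989 / 53.286755
W = 88976.99 N

88976.99


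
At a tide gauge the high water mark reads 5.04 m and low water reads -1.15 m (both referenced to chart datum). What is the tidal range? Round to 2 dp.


Tidal range = High water - Low water
Tidal range = 5.04 - (-1.15)
Tidal range = 6.19 m

6.19


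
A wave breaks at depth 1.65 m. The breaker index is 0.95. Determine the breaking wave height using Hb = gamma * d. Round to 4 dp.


Hb = gamma * d
Hb = 0.95 * 1.65
Hb = 1.5675 m

1.5675


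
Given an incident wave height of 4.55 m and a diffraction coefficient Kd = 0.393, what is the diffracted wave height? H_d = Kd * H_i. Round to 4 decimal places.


H_d = Kd * H_i
H_d = 0.393 * 4.55
H_d = 1.7882 m

1.7882


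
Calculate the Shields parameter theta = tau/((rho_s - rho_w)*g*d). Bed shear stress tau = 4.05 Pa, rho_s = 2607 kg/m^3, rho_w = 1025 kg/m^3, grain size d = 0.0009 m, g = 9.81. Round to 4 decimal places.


theta = tau / ((rho_s - rho_w) * g * d)
rho_s - rho_w = 2607 - 1025 = 1582
Denominator = 1582 * 9.81 * 0.0009 = 13.967478
theta = 4.05 / 13.967478
theta = 0.2900

0.2900


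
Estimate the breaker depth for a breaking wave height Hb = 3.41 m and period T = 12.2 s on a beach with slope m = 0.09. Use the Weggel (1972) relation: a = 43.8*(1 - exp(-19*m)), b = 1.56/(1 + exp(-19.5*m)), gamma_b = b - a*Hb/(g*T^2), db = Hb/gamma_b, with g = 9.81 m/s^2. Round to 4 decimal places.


a = 43.8 * (1 - exp(-19 * m))
exp(-19 * 0.09) = exp(-1.7100) = 0.180866
a = 43.8 * (1 - 0.180866) = 35.878078
b = 1.56 / (1 + exp(-19.5 * m))
exp(-19.5 * 0.09) = exp(-1.7550) = 0.172907
b = 1.56 / (1 + 0.172907) = 1.330028
Hb / (g * T^2) = 3.41 / (9.81 * 12.2^2) = 3.41 / 1460.1204 = 0.00233542
gamma_b = b - a * Hb/(g*T^2) = 1.330028 - 35.878078 * 0.00233542 = 1.246238
db = Hb / gamma_b = 3.41 / 1.246238
db = 2.7362 m

2.7362


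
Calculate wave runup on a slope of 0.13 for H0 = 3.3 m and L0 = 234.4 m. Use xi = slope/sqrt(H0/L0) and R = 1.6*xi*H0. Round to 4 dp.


xi = slope / sqrt(H0/L0)
H0/L0 = 3.3/234.4 = 0.014078
sqrt(0.014078) = 0.118653
xi = 0.13 / 0.118653 = 1.095633
R = 1.6 * xi * H0 = 1.6 * 1.095633 * 3.3
R = 5.7849 m

5.7849


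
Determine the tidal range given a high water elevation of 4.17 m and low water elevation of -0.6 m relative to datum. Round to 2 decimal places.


Tidal range = High water - Low water
Tidal range = 4.17 - (-0.6)
Tidal range = 4.77 m

4.77


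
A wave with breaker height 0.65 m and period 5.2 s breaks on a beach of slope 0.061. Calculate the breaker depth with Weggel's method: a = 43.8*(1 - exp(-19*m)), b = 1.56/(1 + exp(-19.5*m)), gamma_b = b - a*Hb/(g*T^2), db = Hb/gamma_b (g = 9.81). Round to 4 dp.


a = 43.8 * (1 - exp(-19 * m))
exp(-19 * 0.061) = exp(-1.1590) = 0.313800
a = 43.8 * (1 - 0.313800) = 30.055568
b = 1.56 / (1 + exp(-19.5 * m))
exp(-19.5 * 0.061) = exp(-1.1895) = 0.304373
b = 1.56 / (1 + 0.304373) = 1.195977
Hb / (g * T^2) = 0.65 / (9.81 * 5.2^2) = 0.65 / 265.2624 = 0.00245040
gamma_b = b - a * Hb/(g*T^2) = 1.195977 - 30.055568 * 0.00245040 = 1.122328
db = Hb / gamma_b = 0.65 / 1.122328
db = 0.5792 m

0.5792


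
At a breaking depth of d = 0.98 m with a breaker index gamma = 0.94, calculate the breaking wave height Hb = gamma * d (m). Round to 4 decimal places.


Hb = gamma * d
Hb = 0.94 * 0.98
Hb = 0.9212 m

0.9212


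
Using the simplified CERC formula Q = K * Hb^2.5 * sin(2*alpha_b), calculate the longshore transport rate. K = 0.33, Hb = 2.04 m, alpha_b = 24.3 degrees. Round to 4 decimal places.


Q = K * Hb^2.5 * sin(2 * alpha_b)
Hb^2.5 = 2.04^2.5 = 5.943954
sin(2 * 24.3) = sin(48.6) = 0.750111
Q = 0.33 * 5.943954 * 0.750111
Q = 1.4713 m^3/s

1.4713


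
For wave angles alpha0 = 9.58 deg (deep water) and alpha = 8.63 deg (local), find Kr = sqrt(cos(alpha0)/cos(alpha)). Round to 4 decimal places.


Kr = sqrt(cos(alpha0) / cos(alpha))
cos(9.58) = 0.986054
cos(8.63) = 0.988678
Kr = sqrt(0.986054 / 0.988678)
Kr = sqrt(0.997346)
Kr = 0.9987

0.9987


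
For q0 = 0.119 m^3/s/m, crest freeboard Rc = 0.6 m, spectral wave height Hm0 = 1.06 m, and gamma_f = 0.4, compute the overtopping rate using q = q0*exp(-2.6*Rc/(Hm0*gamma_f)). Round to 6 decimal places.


q = q0 * exp(-2.6 * Rc / (Hm0 * gamma_f))
Exponent = -2.6 * 0.6 / (1.06 * 0.4)
= -2.6 * 0.6 / 0.4240
= -3.679245
exp(-3.679245) = 0.025242
q = 0.119 * 0.025242
q = 0.003004 m^3/s/m

0.003004


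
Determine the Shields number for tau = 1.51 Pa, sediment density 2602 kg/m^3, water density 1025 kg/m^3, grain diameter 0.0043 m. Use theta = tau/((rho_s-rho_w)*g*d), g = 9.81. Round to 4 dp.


theta = tau / ((rho_s - rho_w) * g * d)
rho_s - rho_w = 2602 - 1025 = 1577
Denominator = 1577 * 9.81 * 0.0043 = 66.522591
theta = 1.51 / 66.522591
theta = 0.0227

0.0227


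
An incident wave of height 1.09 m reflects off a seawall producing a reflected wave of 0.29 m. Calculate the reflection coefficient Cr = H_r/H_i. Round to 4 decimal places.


Cr = H_r / H_i
Cr = 0.29 / 1.09
Cr = 0.2661

0.2661


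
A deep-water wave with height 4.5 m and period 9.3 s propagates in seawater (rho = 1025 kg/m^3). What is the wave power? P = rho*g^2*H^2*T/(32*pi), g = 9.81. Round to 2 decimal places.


P = rho * g^2 * H^2 * T / (32 * pi)
P = 1025 * 9.81^2 * 4.5^2 * 9.3 / (32 * pi)
P = 1025 * 96.2361 * 20.2500 * 9.3 / 100.53096
P = 184786.40 W/m

184786.40


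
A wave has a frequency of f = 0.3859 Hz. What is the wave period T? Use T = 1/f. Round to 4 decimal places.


T = 1 / f
T = 1 / 0.3859
T = 2.5913 s

2.5913


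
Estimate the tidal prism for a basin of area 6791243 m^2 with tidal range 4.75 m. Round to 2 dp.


Tidal prism = Area * Tidal range
P = 6791243 * 4.75
P = 32258404.25 m^3

32258404.25


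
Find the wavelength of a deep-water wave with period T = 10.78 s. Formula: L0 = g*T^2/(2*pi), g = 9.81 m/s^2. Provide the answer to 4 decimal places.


L0 = g * T^2 / (2 * pi)
L0 = 9.81 * 10.78^2 / (2 * pi)
L0 = 9.81 * 116.2084 / 6.28319
L0 = 1140.0044 / 6.28319
L0 = 181.4373 m

181.4373


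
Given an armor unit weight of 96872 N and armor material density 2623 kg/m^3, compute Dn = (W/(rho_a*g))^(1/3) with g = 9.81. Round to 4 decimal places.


V = W / (rho_a * g)
V = 96872 / (2623 * 9.81)
V = 96872 / 25731.63
V = 3.764705 m^3
Dn = V^(1/3) = 3.764705^(1/3)
Dn = 1.5556 m

1.5556


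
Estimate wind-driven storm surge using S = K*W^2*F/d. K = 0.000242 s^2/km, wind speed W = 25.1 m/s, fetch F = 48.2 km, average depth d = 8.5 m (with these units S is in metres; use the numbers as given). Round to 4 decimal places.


S = K * W^2 * F / d
W^2 = 25.1^2 = 630.01
S = 0.000242 * 630.01 * 48.2 / 8.5
Numerator = 0.000242 * 630.01 * 48.2 = 7.348689
S = 7.348689 / 8.5 = 0.8646 m

0.8646


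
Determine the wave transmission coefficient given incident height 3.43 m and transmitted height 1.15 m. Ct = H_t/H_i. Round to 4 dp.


Ct = H_t / H_i
Ct = 1.15 / 3.43
Ct = 0.3353

0.3353


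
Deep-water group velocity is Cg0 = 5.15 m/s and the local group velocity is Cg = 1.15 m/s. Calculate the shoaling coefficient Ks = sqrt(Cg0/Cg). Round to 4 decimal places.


Ks = sqrt(Cg0 / Cg)
Ks = sqrt(5.15 / 1.15)
Ks = sqrt(4.4783)
Ks = 2.1162

2.1162


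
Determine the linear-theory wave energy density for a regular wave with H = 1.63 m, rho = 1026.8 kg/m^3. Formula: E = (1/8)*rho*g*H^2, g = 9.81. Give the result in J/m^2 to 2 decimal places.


E = (1/8) * rho * g * H^2
E = (1/8) * 1026.8 * 9.81 * 1.63^2
E = 0.125 * 1026.8 * 9.81 * 2.6569
E = 3345.34 J/m^2

3345.34


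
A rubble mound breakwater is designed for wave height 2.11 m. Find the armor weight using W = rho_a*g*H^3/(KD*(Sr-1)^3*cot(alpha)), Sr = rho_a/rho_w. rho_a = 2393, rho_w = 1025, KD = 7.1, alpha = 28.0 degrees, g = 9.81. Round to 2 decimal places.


Sr = rho_a / rho_w = 2393 / 1025 = 2.334634
(Sr - 1) = 1.334634
(Sr - 1)^3 = 2.377315
cot(28.0) = 1 / tan(28.0) = 1 / 0.531709 = 1.880726
Numerator = 2393 * 9.81 * 2.11^3 = 220525.6302
Denominator = 7.1 * 2.377315 * 1.880726 = 31.744660
W = 220525.6302 / 31.744660
W = 6946.86 N

6946.86


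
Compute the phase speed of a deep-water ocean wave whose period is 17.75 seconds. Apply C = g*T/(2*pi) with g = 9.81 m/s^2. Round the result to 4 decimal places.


We use the deep-water celerity formula:
C = g * T / (2 * pi)
C = 9.81 * 17.75 / (2 * 3.14159...)
C = 174.127500 / 6.283185
C = 27.7133 m/s

27.7133


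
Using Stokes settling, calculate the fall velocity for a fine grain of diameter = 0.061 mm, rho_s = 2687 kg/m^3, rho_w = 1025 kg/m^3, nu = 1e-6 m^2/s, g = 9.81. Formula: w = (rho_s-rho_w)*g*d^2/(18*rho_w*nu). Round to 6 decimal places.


w = (rho_s - rho_w) * g * d^2 / (18 * rho_w * nu)
d = 0.061 mm = 0.000061 m
rho_s - rho_w = 2687 - 1025 = 1662
Numerator = 1662 * 9.81 * (0.000061)^2 = 0.000060668003
Denominator = 18 * 1025 * 1e-6 = 0.018450
w = 0.003288 m/s

0.003288


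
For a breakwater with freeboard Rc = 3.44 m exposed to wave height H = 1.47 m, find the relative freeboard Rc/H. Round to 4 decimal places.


Relative freeboard = Rc / H
= 3.44 / 1.47
= 2.3401

2.3401


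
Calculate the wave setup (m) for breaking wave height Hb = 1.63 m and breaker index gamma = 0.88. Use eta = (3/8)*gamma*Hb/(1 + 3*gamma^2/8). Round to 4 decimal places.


eta = (3/8) * gamma * Hb / (1 + 3*gamma^2/8)
Numerator = (3/8) * 0.88 * 1.63 = 0.537900
Denominator = 1 + 3*0.88^2/8 = 1 + 0.290400 = 1.290400
eta = 0.537900 / 1.290400
eta = 0.4168 m

0.4168


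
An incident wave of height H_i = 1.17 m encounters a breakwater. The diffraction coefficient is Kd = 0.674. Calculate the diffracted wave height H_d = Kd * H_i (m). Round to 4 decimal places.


H_d = Kd * H_i
H_d = 0.674 * 1.17
H_d = 0.7886 m

0.7886


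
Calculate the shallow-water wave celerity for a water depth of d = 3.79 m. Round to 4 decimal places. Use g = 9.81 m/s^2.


Using the shallow-water approximation:
C = sqrt(g * d) = sqrt(9.81 * 3.79)
C = sqrt(37.1799)
C = 6.0975 m/s

6.0975


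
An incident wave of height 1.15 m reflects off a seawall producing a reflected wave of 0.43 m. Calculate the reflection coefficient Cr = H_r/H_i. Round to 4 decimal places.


Cr = H_r / H_i
Cr = 0.43 / 1.15
Cr = 0.3739

0.3739


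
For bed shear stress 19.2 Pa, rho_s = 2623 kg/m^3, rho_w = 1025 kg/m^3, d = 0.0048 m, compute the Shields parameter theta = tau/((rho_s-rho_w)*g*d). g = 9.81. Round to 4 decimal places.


theta = tau / ((rho_s - rho_w) * g * d)
rho_s - rho_w = 2623 - 1025 = 1598
Denominator = 1598 * 9.81 * 0.0048 = 75.246624
theta = 19.2 / 75.246624
theta = 0.2552

0.2552


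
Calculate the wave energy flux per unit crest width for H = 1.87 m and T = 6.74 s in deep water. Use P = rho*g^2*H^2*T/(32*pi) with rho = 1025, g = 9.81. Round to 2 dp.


P = rho * g^2 * H^2 * T / (32 * pi)
P = 1025 * 9.81^2 * 1.87^2 * 6.74 / (32 * pi)
P = 1025 * 96.2361 * 3.4969 * 6.74 / 100.53096
P = 23126.25 W/m

23126.25


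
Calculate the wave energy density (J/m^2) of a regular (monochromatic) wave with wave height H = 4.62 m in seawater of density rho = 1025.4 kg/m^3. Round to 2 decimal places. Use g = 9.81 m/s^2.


E = (1/8) * rho * g * H^2
E = (1/8) * 1025.4 * 9.81 * 4.62^2
E = 0.125 * 1025.4 * 9.81 * 21.3444
E = 26838.38 J/m^2

26838.38


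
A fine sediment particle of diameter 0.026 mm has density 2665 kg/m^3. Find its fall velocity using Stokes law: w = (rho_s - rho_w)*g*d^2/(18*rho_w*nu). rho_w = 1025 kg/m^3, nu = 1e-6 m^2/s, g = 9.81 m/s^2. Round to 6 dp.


w = (rho_s - rho_w) * g * d^2 / (18 * rho_w * nu)
d = 0.026 mm = 0.000026 m
rho_s - rho_w = 2665 - 1025 = 1640
Numerator = 1640 * 9.81 * (0.000026)^2 = 0.000010875758
Denominator = 18 * 1025 * 1e-6 = 0.018450
w = 0.000589 m/s

0.000589


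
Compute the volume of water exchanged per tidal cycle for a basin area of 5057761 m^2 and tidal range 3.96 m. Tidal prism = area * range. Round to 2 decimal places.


Tidal prism = Area * Tidal range
P = 5057761 * 3.96
P = 20028733.56 m^3

20028733.56


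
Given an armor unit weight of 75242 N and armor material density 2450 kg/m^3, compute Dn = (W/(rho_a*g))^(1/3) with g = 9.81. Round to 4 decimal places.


V = W / (rho_a * g)
V = 75242 / (2450 * 9.81)
V = 75242 / 24034.50
V = 3.130583 m^3
Dn = V^(1/3) = 3.130583^(1/3)
Dn = 1.4629 m

1.4629


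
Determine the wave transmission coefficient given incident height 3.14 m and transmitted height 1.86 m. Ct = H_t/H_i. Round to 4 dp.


Ct = H_t / H_i
Ct = 1.86 / 3.14
Ct = 0.5924

0.5924


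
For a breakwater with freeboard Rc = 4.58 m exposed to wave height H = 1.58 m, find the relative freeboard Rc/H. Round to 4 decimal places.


Relative freeboard = Rc / H
= 4.58 / 1.58
= 2.8987

2.8987


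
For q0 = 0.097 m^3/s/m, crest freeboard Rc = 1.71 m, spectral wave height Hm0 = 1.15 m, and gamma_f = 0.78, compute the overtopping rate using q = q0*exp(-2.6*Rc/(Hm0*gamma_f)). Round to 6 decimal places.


q = q0 * exp(-2.6 * Rc / (Hm0 * gamma_f))
Exponent = -2.6 * 1.71 / (1.15 * 0.78)
= -2.6 * 1.71 / 0.8970
= -4.956522
exp(-4.956522) = 0.007037
q = 0.097 * 0.007037
q = 0.000683 m^3/s/m

0.000683


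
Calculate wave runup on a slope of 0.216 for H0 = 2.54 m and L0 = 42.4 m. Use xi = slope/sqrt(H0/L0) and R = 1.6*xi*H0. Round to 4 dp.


xi = slope / sqrt(H0/L0)
H0/L0 = 2.54/42.4 = 0.059906
sqrt(0.059906) = 0.244756
xi = 0.216 / 0.244756 = 0.882510
R = 1.6 * xi * H0 = 1.6 * 0.882510 * 2.54
R = 3.5865 m

3.5865


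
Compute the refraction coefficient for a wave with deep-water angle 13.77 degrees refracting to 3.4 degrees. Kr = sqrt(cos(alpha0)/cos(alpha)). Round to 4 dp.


Kr = sqrt(cos(alpha0) / cos(alpha))
cos(13.77) = 0.971259
cos(3.4) = 0.998240
Kr = sqrt(0.971259 / 0.998240)
Kr = sqrt(0.972972)
Kr = 0.9864

0.9864


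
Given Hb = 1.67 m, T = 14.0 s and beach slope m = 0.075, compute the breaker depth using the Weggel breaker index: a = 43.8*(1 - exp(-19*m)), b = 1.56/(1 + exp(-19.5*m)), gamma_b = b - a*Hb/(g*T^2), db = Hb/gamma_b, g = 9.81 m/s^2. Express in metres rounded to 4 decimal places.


a = 43.8 * (1 - exp(-19 * m))
exp(-19 * 0.075) = exp(-1.4250) = 0.240508
a = 43.8 * (1 - 0.240508) = 33.265729
b = 1.56 / (1 + exp(-19.5 * m))
exp(-19.5 * 0.075) = exp(-1.4625) = 0.231656
b = 1.56 / (1 + 0.231656) = 1.266587
Hb / (g * T^2) = 1.67 / (9.81 * 14.0^2) = 1.67 / 1922.7600 = 0.00086854
gamma_b = b - a * Hb/(g*T^2) = 1.266587 - 33.265729 * 0.00086854 = 1.237694
db = Hb / gamma_b = 1.67 / 1.237694
db = 1.3493 m

1.3493


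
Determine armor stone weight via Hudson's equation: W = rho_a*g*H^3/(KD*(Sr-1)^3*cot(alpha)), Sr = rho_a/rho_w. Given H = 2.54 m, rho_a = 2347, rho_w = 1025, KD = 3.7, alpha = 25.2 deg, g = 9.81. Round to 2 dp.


Sr = rho_a / rho_w = 2347 / 1025 = 2.289756
(Sr - 1) = 1.289756
(Sr - 1)^3 = 2.145472
cot(25.2) = 1 / tan(25.2) = 1 / 0.470564 = 2.125108
Numerator = 2347 * 9.81 * 2.54^3 = 377296.9086
Denominator = 3.7 * 2.145472 * 2.125108 = 16.869629
W = 377296.9086 / 16.869629
W = 22365.45 N

22365.45


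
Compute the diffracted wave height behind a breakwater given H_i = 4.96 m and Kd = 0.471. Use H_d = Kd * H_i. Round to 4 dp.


H_d = Kd * H_i
H_d = 0.471 * 4.96
H_d = 2.3362 m

2.3362


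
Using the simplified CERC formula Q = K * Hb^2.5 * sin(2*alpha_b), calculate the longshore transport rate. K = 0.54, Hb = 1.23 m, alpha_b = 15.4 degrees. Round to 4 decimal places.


Q = K * Hb^2.5 * sin(2 * alpha_b)
Hb^2.5 = 1.23^2.5 = 1.677887
sin(2 * 15.4) = sin(30.8) = 0.512043
Q = 0.54 * 1.677887 * 0.512043
Q = 0.4639 m^3/s

0.4639


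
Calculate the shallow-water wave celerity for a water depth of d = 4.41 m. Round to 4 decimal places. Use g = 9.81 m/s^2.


Using the shallow-water approximation:
C = sqrt(g * d) = sqrt(9.81 * 4.41)
C = sqrt(43.2621)
C = 6.5774 m/s

6.5774


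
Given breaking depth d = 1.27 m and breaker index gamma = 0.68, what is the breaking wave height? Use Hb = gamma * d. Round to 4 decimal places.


Hb = gamma * d
Hb = 0.68 * 1.27
Hb = 0.8636 m

0.8636


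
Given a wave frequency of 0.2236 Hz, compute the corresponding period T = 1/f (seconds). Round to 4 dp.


T = 1 / f
T = 1 / 0.2236
T = 4.4723 s

4.4723


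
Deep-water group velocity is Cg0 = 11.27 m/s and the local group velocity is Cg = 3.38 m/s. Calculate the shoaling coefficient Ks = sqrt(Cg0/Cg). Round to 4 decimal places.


Ks = sqrt(Cg0 / Cg)
Ks = sqrt(11.27 / 3.38)
Ks = sqrt(3.3343)
Ks = 1.8260

1.8260


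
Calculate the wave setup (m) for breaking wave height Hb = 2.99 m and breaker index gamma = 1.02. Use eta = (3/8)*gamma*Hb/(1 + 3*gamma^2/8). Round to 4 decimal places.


eta = (3/8) * gamma * Hb / (1 + 3*gamma^2/8)
Numerator = (3/8) * 1.02 * 2.99 = 1.143675
Denominator = 1 + 3*1.02^2/8 = 1 + 0.390150 = 1.390150
eta = 1.143675 / 1.390150
eta = 0.8227 m

0.8227


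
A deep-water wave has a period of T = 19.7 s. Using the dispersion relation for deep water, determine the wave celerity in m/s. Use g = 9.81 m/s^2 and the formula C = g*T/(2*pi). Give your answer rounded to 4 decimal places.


We use the deep-water celerity formula:
C = g * T / (2 * pi)
C = 9.81 * 19.7 / (2 * 3.14159...)
C = 193.257000 / 6.283185
C = 30.7578 m/s

30.7578
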